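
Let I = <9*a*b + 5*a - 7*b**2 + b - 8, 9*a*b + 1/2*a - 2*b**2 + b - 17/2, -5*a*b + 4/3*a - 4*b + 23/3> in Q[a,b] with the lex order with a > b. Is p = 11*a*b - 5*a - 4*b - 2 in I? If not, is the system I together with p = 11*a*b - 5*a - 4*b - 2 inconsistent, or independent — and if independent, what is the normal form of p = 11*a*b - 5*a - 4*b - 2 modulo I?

First compute the reduced Gröbner basis of I by Buchberger's algorithm.
f_1 = 9*a*b + 5*a - 7*b**2 + b - 8, LT = a*b.
f_2 = 9*a*b + 1/2*a - 2*b**2 + b - 17/2, LT = a*b.
f_3 = -5*a*b + 4/3*a - 4*b + 23/3, LT = a*b.

S(f_1,f_2): lcm = a*b. S = 1/2*a - 5/9*b**2 + 1/18.
  leading term a: no divisor's leading term divides it; move 1/2*a to the remainder.
  leading term b**2: no divisor's leading term divides it; move -5/9*b**2 to the remainder.
  leading term 1: no divisor's leading term divides it; move 1/18 to the remainder.
  remainder 1/2*a - 5/9*b**2 + 1/18 ≠ 0; add h_4 = 1/2*a - 5/9*b**2 + 1/18 to the basis.

S(f_1,f_3): lcm = a*b. S = 37/45*a - 7/9*b**2 - 31/45*b + 29/45.
  leading term a: subtract (74/45)·h_4 from 37/45*a - 7/9*b**2 - 31/45*b + 29/45 → 11/81*b**2 - 31/45*b + 224/405
  leading term b**2: no divisor's leading term divides it; move 11/81*b**2 to the remainder.
  leading term b: no divisor's leading term divides it; move -31/45*b to the remainder.
  leading term 1: no divisor's leading term divides it; move 224/405 to the remainder.
  remainder 11/81*b**2 - 31/45*b + 224/405 ≠ 0; add h_5 = 11/81*b**2 - 31/45*b + 224/405 to the basis.

S(f_1,h_4): lcm = a*b. S = 5/9*a + 10/9*b**3 - 7/9*b**2 - 8/9.
  leading term a: subtract (10/9)·h_4 from 5/9*a + 10/9*b**3 - 7/9*b**2 - 8/9 → 10/9*b**3 - 13/81*b**2 - 77/81
  leading term b**3: subtract (90/11*b)·h_5 from 10/9*b**3 - 13/81*b**2 - 77/81 → 4879/891*b**2 - 448/99*b - 77/81
  leading term b**2: subtract (4879/121)·h_5 from 4879/891*b**2 - 448/99*b - 77/81 → 42203/1815*b - 42203/1815
  leading term b: no divisor's leading term divides it; move 42203/1815*b to the remainder.
  leading term 1: no divisor's leading term divides it; move -42203/1815 to the remainder.
  remainder 42203/1815*b - 42203/1815 ≠ 0; add h_6 = 42203/1815*b - 42203/1815 to the basis.

The other S-polynomials (S(f_2,f_3), S(f_2,h_4), S(f_3,h_4), S(f_1,h_5), S(f_2,h_5), S(f_3,h_5), S(h_4,h_5), S(f_1,h_6), S(f_2,h_6), S(f_3,h_6), S(h_4,h_6), S(h_5,h_6)) all reduce to 0 modulo the current basis, so we have a Gröbner basis.
Inter-reduce: drop elements whose leading term is divisible by another's, tail-reduce, and make monic.
Reduced Gröbner basis: {a - 1, b - 1}.
Label its elements g_1 = a - 1, g_2 = b - 1.

Reduce p = 11*a*b - 5*a - 4*b - 2 modulo G:
  leading term a*b: subtract (11*b)·g_1 from 11*a*b - 5*a - 4*b - 2 → -5*a + 7*b - 2
  leading term a: subtract (-5)·g_1 from -5*a + 7*b - 2 → 7*b - 7
  leading term b: subtract (7)·g_2 from 7*b - 7 → 0
  normal form = 0.
Since the normal form is 0, p ∈ I.

11*a*b - 5*a - 4*b - 2 lies in I (it reduces to 0).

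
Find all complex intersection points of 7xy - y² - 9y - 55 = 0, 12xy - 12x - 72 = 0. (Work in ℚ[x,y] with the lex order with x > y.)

{(-1, -5), (15/7 + 3*sqrt(53)/7, -3/2 + sqrt(53)/2), (15/7 - 3*sqrt(53)/7, -sqrt(53)/2 - 3/2)}

Compute a lex Gröbner basis by Buchberger's algorithm.
f_1 = 7xy - y² - 9y - 55, LT = xy.
f_2 = 12xy - 12x - 72, LT = xy.

S(f_1,f_2): lcm = xy. S = x - 1/7y² - 9/7y - 13/7.
  reduce S modulo (f_1, f_2):
  remainder x - 1/7y² - 9/7y - 13/7 ≠ 0; add h_3 = x - 1/7y² - 9/7y - 13/7 to the basis.

S(f_1,h_3): lcm = xy. S = 1/7y³ + 8/7y² + 4/7y - 55/7.
  reduce S modulo (f_1, f_2, h_3):
  remainder 1/7y³ + 8/7y² + 4/7y - 55/7 ≠ 0; add h_4 = 1/7y³ + 8/7y² + 4/7y - 55/7 to the basis.

The other S-polynomials (S(f_2,h_3), S(f_1,h_4), S(f_2,h_4), S(h_3,h_4)) all reduce to 0 modulo the current basis, so we have a Gröbner basis.
Inter-reduce: drop elements whose leading term is divisible by another's, tail-reduce, and make monic.
Reduced Gröbner basis: {x - 1/7y² - 9/7y - 13/7, y³ + 8y² + 4y - 55}.

Since the basis is lex-ordered, y³ + 8y² + 4y - 55 is univariate in y. Its roots are {-5, -3/2 + sqrt(53)/2, -sqrt(53)/2 - 3/2}. Back-substituting each root into the other basis elements fixes the other coordinates.
  y = -5: the earlier basis element becomes x + 1 = 0, giving x = -1 — point (-1, -5).
  y = -3/2 + sqrt(53)/2: the earlier basis element becomes x - 3*sqrt(53)/7 - 15/7 = 0, giving x = 15/7 + 3*sqrt(53)/7 — point (15/7 + 3*sqrt(53)/7, -3/2 + sqrt(53)/2).
  y = -sqrt(53)/2 - 3/2: the earlier basis element becomes x - 15/7 + 3*sqrt(53)/7 = 0, giving x = 15/7 - 3*sqrt(53)/7 — point (15/7 - 3*sqrt(53)/7, -sqrt(53)/2 - 3/2).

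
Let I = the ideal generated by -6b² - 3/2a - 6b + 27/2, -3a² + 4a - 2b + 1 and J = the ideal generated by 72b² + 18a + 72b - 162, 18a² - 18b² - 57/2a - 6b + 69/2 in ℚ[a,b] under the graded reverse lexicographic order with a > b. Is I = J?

Since reduced Gröbner bases are canonical representatives of ideals under a given ordering, it suffices to compute and compare them.
Buchberger on the first generating set:
f_1 = -6b² - 3/2a - 6b + 27/2, LT = b².
f_2 = -3a² + 4a - 2b + 1, LT = a².

The S-polynomials (S(f_1,f_2)) all reduce to 0 modulo the current basis, so we have a Gröbner basis.
Inter-reduce: drop elements whose leading term is divisible by another's, tail-reduce, and make monic.
Reduced Gröbner basis: {a² - 4/3a + ⅔b - ⅓, b² + ¼a + b - 9/4}.

Buchberger on the second generating set:
h_1 = 72b² + 18a + 72b - 162, LT = b².
h_2 = 18a² - 18b² - 57/2a - 6b + 69/2, LT = a².

The S-polynomials (S(h_1,h_2)) all reduce to 0 modulo the current basis, so we have a Gröbner basis.
Inter-reduce: drop elements whose leading term is divisible by another's, tail-reduce, and make monic.
Reduced Gröbner basis: {a² - 4/3a + ⅔b - ⅓, b² + ¼a + b - 9/4}.

The two bases agree; hence the ideals are identical.

Yes, the ideals are equal.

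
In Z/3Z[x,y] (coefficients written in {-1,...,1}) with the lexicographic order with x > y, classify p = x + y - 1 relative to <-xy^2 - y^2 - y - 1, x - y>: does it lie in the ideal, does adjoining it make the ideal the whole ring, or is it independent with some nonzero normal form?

First compute the reduced Gröbner basis of I by Buchberger's algorithm.
f_1 = -xy^2 - y^2 - y - 1, LT = xy^2.
f_2 = x - y, LT = x.

S(f_1,f_2): lcm = xy^2. S = y^3 + y^2 + y + 1.
  reduce S modulo (f_1, f_2):
  remainder y^3 + y^2 + y + 1 ≠ 0; add h_3 = y^3 + y^2 + y + 1 to the basis.

The other S-polynomials (S(f_1,h_3), S(f_2,h_3)) all reduce to 0 modulo the current basis, so we have a Gröbner basis.
Inter-reduce: drop elements whose leading term is divisible by another's, tail-reduce, and make monic.
Reduced Gröbner basis: {x - y, y^3 + y^2 + y + 1}.
Label its elements g_1 = x - y, g_2 = y^3 + y^2 + y + 1.

Reduce p = x + y - 1 modulo G:
  leading term x: subtract (1)·g_1 from x + y - 1 → -y - 1
  leading term y: no divisor's leading term divides it; move -y to the remainder.
  leading term 1: no divisor's leading term divides it; move -1 to the remainder.
  normal form = -y - 1.
The normal form is nonzero, so p ∉ I. Since p minus its normal form lies in I, I + (p) = I + (r) where r = -y - 1; decide whether this ideal is the whole ring.
Run Buchberger on G together with r (pairs among the g_i already reduce to 0 since G is a Gröbner basis):
g_1 = x - y, LT = x.
g_2 = y^3 + y^2 + y + 1, LT = y^3.
r = -y - 1, LT = y.

The S-polynomials (S(g_1,g_2), S(g_1,r), S(g_2,r)) all reduce to 0 modulo the current basis, so we have a Gröbner basis.
Inter-reduce: drop elements whose leading term is divisible by another's, tail-reduce, and make monic.
Reduced Gröbner basis: {x + 1, y + 1}.
The reduced Gröbner basis of I + (p) is {x + 1, y + 1} ≠ {1}, a proper ideal, so the enlarged system stays consistent: p is independent of I, with normal form -y - 1.

The remainder on division by a Gröbner basis is unique — it is the normal form.

x + y - 1 is independent of I; its normal form modulo I is -y - 1.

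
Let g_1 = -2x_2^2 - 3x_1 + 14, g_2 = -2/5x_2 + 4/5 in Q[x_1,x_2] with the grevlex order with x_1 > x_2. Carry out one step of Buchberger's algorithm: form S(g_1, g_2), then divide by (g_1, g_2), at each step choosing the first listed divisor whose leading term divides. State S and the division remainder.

lcm(LM(g_1), LM(g_2)) = x_2^2.
S = (lcm/LT(g_1))·g_1 − (lcm/LT(g_2))·g_2 = 3/2x_1 + 2x_2 - 7.
Reduce S modulo (g_1, g_2) in that order:
  leading term x_1: no divisor's leading term divides it; move 3/2x_1 to the remainder.
  leading term x_2: subtract (-5)·g_2 from 2x_2 - 7 → -3
  leading term 1: no divisor's leading term divides it; move -3 to the remainder.
The remainder 3/2x_1 - 3 is nonzero, so it would be added as the next basis element.

S(g_1, g_2) = 3/2x_1 + 2x_2 - 7; remainder on division = 3/2x_1 - 3.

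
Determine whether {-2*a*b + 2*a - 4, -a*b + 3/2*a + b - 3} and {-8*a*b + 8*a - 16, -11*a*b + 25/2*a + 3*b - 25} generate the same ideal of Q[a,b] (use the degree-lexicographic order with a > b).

Yes, the ideals are equal.

Equality of ideals is decidable: compute both reduced Gröbner bases (unique for the ordering) and check whether they agree.
Buchberger on the first generating set:
f_1 = -2*a*b + 2*a - 4, LT = a*b.
f_2 = -a*b + 3/2*a + b - 3, LT = a*b.

S(f_1,f_2): lcm = a*b. S = 1/2*a + b - 1.
  leading term a: no divisor's leading term divides it; move 1/2*a to the remainder.
  leading term b: no divisor's leading term divides it; move b to the remainder.
  leading term 1: no divisor's leading term divides it; move -1 to the remainder.
  remainder 1/2*a + b - 1 ≠ 0; add g_3 = 1/2*a + b - 1 to the basis.

S(f_1,g_3): lcm = a*b. S = -2*b**2 - a + 2*b + 2.
  leading term b**2: no divisor's leading term divides it; move -2*b**2 to the remainder.
  leading term a: subtract (-2)·g_3 from -a + 2*b + 2 → 4*b
  leading term b: no divisor's leading term divides it; move 4*b to the remainder.
  remainder -2*b**2 + 4*b ≠ 0; add g_4 = -2*b**2 + 4*b to the basis.

The other S-polynomials (S(f_2,g_3), S(f_1,g_4), S(f_2,g_4), S(g_3,g_4)) all reduce to 0 modulo the current basis, so we have a Gröbner basis.
Inter-reduce: drop elements whose leading term is divisible by another's, tail-reduce, and make monic.
Reduced Gröbner basis: {b**2 - 2*b, a + 2*b - 2}.

Buchberger on the second generating set:
h_1 = -8*a*b + 8*a - 16, LT = a*b.
h_2 = -11*a*b + 25/2*a + 3*b - 25, LT = a*b.

S(h_1,h_2): lcm = a*b. S = 3/22*a + 3/11*b - 3/11.
  leading term a: no divisor's leading term divides it; move 3/22*a to the remainder.
  leading term b: no divisor's leading term divides it; move 3/11*b to the remainder.
  leading term 1: no divisor's leading term divides it; move -3/11 to the remainder.
  remainder 3/22*a + 3/11*b - 3/11 ≠ 0; add k_3 = 3/22*a + 3/11*b - 3/11 to the basis.

S(h_1,k_3): lcm = a*b. S = -2*b**2 - a + 2*b + 2.
  leading term b**2: no divisor's leading term divides it; move -2*b**2 to the remainder.
  leading term a: subtract (-22/3)·k_3 from -a + 2*b + 2 → 4*b
  leading term b: no divisor's leading term divides it; move 4*b to the remainder.
  remainder -2*b**2 + 4*b ≠ 0; add k_4 = -2*b**2 + 4*b to the basis.

The other S-polynomials (S(h_2,k_3), S(h_1,k_4), S(h_2,k_4), S(k_3,k_4)) all reduce to 0 modulo the current basis, so we have a Gröbner basis.
Inter-reduce: drop elements whose leading term is divisible by another's, tail-reduce, and make monic.
Reduced Gröbner basis: {b**2 - 2*b, a + 2*b - 2}.

Same reduced basis, so the two generating sets span the same ideal.
The choice of monomial ordering does not affect the verdict — as long as both bases are computed under the same ordering, their equality decides ideal equality.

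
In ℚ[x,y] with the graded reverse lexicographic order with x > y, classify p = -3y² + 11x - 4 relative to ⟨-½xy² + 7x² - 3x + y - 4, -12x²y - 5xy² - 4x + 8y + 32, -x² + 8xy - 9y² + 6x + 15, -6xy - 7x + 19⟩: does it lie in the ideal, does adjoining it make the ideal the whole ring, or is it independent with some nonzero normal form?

Adjoining -3y² + 11x - 4 makes the ideal the whole ring: the system is inconsistent.

First compute the reduced Gröbner basis of I by Buchberger's algorithm.
f_1 = -½xy² + 7x² - 3x + y - 4, LT = xy².
f_2 = -12x²y - 5xy² - 4x + 8y + 32, LT = x²y.
f_3 = -x² + 8xy - 9y² + 6x + 15, LT = x².
f_4 = -6xy - 7x + 19, LT = xy.

S(f_1,f_2): lcm = x²y². S = -5/12xy³ - 14x³ + 6x² - 7/3xy + ⅔y² + 8x + 8/3y.
  leading term xy³: subtract (⅚y)·f_1 from -5/12xy³ - 14x³ + 6x² - 7/3xy + ⅔y² + 8x + 8/3y → -14x³ - 35/6x²y + 6x² + ⅙xy - ⅙y² + 8x + 6y
  leading term x³: subtract (14x)·f_3 from -14x³ - 35/6x²y + 6x² + ⅙xy - ⅙y² + 8x + 6y → -707/6x²y + 126xy² - 78x² + ⅙xy - ⅙y² - 202x + 6y
  leading term x²y: subtract (707/72)·f_2 from -707/6x²y + 126xy² - 78x² + ⅙xy - ⅙y² - 202x + 6y → 12607/72xy² - 78x² + ⅙xy - ⅙y² - 2929/18x - 653/9y - 2828/9
  leading term xy²: subtract (-12607/36)·f_1 from 12607/72xy² - 78x² + ⅙xy - ⅙y² - 2929/18x - 653/9y - 2828/9 → 85441/36x² + ⅙xy - ⅙y² - 43679/36x + 9995/36y - 1715
  leading term x²: subtract (-85441/36)·f_3 from 85441/36x² + ⅙xy - ⅙y² - 43679/36x + 9995/36y - 1715 → 341767/18xy - 256325/12y² + 468967/36x + 9995/36y + 406625/12
  leading term xy: subtract (-341767/108)·f_4 from 341767/18xy - 256325/12y² + 468967/36x + 9995/36y + 406625/12 → -256325/12y² - 246367/27x + 9995/36y + 5076599/54
  leading term y²: no divisor's leading term divides it; move -256325/12y² to the remainder.
  leading term x: no divisor's leading term divides it; move -246367/27x to the remainder.
  leading term y: no divisor's leading term divides it; move 9995/36y to the remainder.
  leading term 1: no divisor's leading term divides it; move 5076599/54 to the remainder.
  remainder -256325/12y² - 246367/27x + 9995/36y + 5076599/54 ≠ 0; add h_5 = -256325/12y² - 246367/27x + 9995/36y + 5076599/54 to the basis.

S(f_1,f_3): lcm = x²y². S = 8xy³ - 9y⁴ - 14x³ + 6xy² + 6x² - 2xy + 15y² + 8x.
  leading term xy³: subtract (-16y)·f_1 from 8xy³ - 9y⁴ - 14x³ + 6xy² + 6x² - 2xy + 15y² + 8x → -9y⁴ - 14x³ + 112x²y + 6xy² + 6x² - 50xy + 31y² + 8x - 64y
  leading term y⁴: subtract (108/256325y²)·h_5 from -9y⁴ - 14x³ + 112x²y + 6xy² + 6x² - 50xy + 31y² + 8x - 64y → -14x³ + 112x²y + 2523418/256325xy² - 5997/51265y³ + 6x² - 50xy - 2207123/256325y² + 8x - 64y
  leading term x³: subtract (14x)·f_3 from -14x³ + 112x²y + 2523418/256325xy² - 5997/51265y³ + 6x² - 50xy - 2207123/256325y² + 8x - 64y → 34820368/256325xy² - 5997/51265y³ - 78x² - 50xy - 2207123/256325y² - 202x - 64y
  leading term xy²: subtract (-69640736/256325)·f_1 from 34820368/256325xy² - 5997/51265y³ - 78x² - 50xy - 2207123/256325y² - 202x - 64y → -5997/51265y³ + 467491802/256325x² - 50xy - 2207123/256325y² - 260699858/256325x + 53235936/256325y - 278562944/256325
  leading term y³: subtract (71964/13140501125y)·h_5 from -5997/51265y³ + 467491802/256325x² - 50xy - 2207123/256325y² - 260699858/256325x + 53235936/256325y - 278562944/256325 → 467491802/256325x² - 1969105218218/39421503375xy - 4526725624/525620045y² - 260699858/256325x + 8167124534318/39421503375y - 278562944/256325
  leading term x²: subtract (-467491802/256325)·f_3 from 467491802/256325x² - 1969105218218/39421503375xy - 4526725624/525620045y² - 260699858/256325x + 8167124534318/39421503375y - 278562944/256325 → 573214108290502/39421503375xy - 43161374641274/2628100225y² + 2544250954/256325x + 8167124534318/39421503375y + 6733814086/256325
  leading term xy: subtract (-286607054145251/118264510125)·f_4 from 573214108290502/39421503375xy - 43161374641274/2628100225y² + 2544250954/256325x + 8167124534318/39421503375y + 6733814086/256325 → -43161374641274/2628100225y² - 832370152605467/118264510125x + 8167124534318/39421503375y + 8552414840828879/118264510125
  leading term y²: subtract (517936495695288/673647790173125)·h_5 from -43161374641274/2628100225y² - 832370152605467/118264510125x + 8167124534318/39421503375y + 8552414840828879/118264510125 → -15255814259139947/673647790173125x - 2542060057544272/404188674103875y + 71188043352862561/2020943370519375
  leading term x: no divisor's leading term divides it; move -15255814259139947/673647790173125x to the remainder.
  leading term y: no divisor's leading term divides it; move -2542060057544272/404188674103875y to the remainder.
  leading term 1: no divisor's leading term divides it; move 71188043352862561/2020943370519375 to the remainder.
  remainder -15255814259139947/673647790173125x - 2542060057544272/404188674103875y + 71188043352862561/2020943370519375 ≠ 0; add h_6 = -15255814259139947/673647790173125x - 2542060057544272/404188674103875y + 71188043352862561/2020943370519375 to the basis.

S(f_1,f_4): lcm = xy². S = -14x² - 7/6xy + 6x + 7/6y + 8.
  leading term x²: subtract (14)·f_3 from -14x² - 7/6xy + 6x + 7/6y + 8 → -679/6xy + 126y² - 78x + 7/6y - 202
  leading term xy: subtract (679/36)·f_4 from -679/6xy + 126y² - 78x + 7/6y - 202 → 126y² + 1945/36x + 7/6y - 20173/36
  leading term y²: subtract (-1512/256325)·h_5 from 126y² + 1945/36x + 7/6y - 20173/36 → 1876253/9227700x + 862603/307590y - 53632433/9227700
  leading term x: subtract (-4930980931456925/549209313329038092)·h_6 from 1876253/9227700x + 862603/307590y - 53632433/9227700 → 11318894608584634237/4119069849967785690y - 11318894608584634237/2059534924983892845
  leading term y: no divisor's leading term divides it; move 11318894608584634237/4119069849967785690y to the remainder.
  leading term 1: no divisor's leading term divides it; move -11318894608584634237/2059534924983892845 to the remainder.
  remainder 11318894608584634237/4119069849967785690y - 11318894608584634237/2059534924983892845 ≠ 0; add h_7 = 11318894608584634237/4119069849967785690y - 11318894608584634237/2059534924983892845 to the basis.

The other S-polynomials (S(f_2,f_3), S(f_2,f_4), S(f_3,f_4), S(f_1,h_5), S(f_2,h_5), S(f_3,h_5), S(f_4,h_5), S(f_1,h_6), S(f_2,h_6), S(f_3,h_6), S(f_4,h_6), S(h_5,h_6), S(f_1,h_7), S(f_2,h_7), S(f_3,h_7), S(f_4,h_7), S(h_5,h_7), S(h_6,h_7)) all reduce to 0 modulo the current basis, so we have a Gröbner basis.
Inter-reduce: drop elements whose leading term is divisible by another's, tail-reduce, and make monic.
Reduced Gröbner basis: {x - 1, y - 2}.
Label its elements g_1 = x - 1, g_2 = y - 2.

Reduce p = -3y² + 11x - 4 modulo G:
  leading term y²: subtract (-3y)·g_2 from -3y² + 11x - 4 → 11x - 6y - 4
  leading term x: subtract (11)·g_1 from 11x - 6y - 4 → -6y + 7
  leading term y: subtract (-6)·g_2 from -6y + 7 → -5
  leading term 1: no divisor's leading term divides it; move -5 to the remainder.
  normal form = -5.
The normal form is nonzero, so p ∉ I. Since p minus its normal form lies in I, I + (p) = I + (r) where r = -5; decide whether this ideal is the whole ring.
Here r = -5 is a nonzero constant, hence a unit: 1 ∈ I + (p), the Gröbner basis of I + (p) is {1}, and the enlarged system has no common solution — adjoining p is inconsistent.

Ideal membership is decidable via reduction modulo a Gröbner basis.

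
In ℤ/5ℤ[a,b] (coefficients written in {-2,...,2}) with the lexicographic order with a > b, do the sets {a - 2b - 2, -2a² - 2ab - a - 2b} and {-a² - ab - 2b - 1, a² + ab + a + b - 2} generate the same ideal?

Equality of ideals is decidable: compute both reduced Gröbner bases (unique for the ordering) and check whether they agree.
Buchberger on the first generating set:
f_1 = a - 2b - 2, LT = a.
f_2 = -2a² - 2ab - a - 2b, LT = a².

S(f_1,f_2): lcm = a². S = 2ab - b.
  leading term ab: subtract (2b)·f_1 from 2ab - b → -b² - 2b
  leading term b²: no divisor's leading term divides it; move -b² to the remainder.
  leading term b: no divisor's leading term divides it; move -2b to the remainder.
  remainder -b² - 2b ≠ 0; add g_3 = -b² - 2b to the basis.

S(f_1,g_3): leading monomials are coprime, so the S-polynomial reduces to 0 (Buchberger's first criterion).
S(f_2,g_3): leading monomials are coprime, so the S-polynomial reduces to 0 (Buchberger's first criterion).
Every S-polynomial of the final basis reduces to 0, so we have a Gröbner basis.
Inter-reduce: drop elements whose leading term is divisible by another's, tail-reduce, and make monic.
Reduced Gröbner basis: {a - 2b - 2, b² + 2b}.

Buchberger on the second generating set:
h_1 = -a² - ab - 2b - 1, LT = a².
h_2 = a² + ab + a + b - 2, LT = a².

S(h_1,h_2): lcm = a². S = -a + b - 2.
  leading term a: no divisor's leading term divides it; move -a to the remainder.
  leading term b: no divisor's leading term divides it; move b to the remainder.
  leading term 1: no divisor's leading term divides it; move -2 to the remainder.
  remainder -a + b - 2 ≠ 0; add k_3 = -a + b - 2 to the basis.

S(h_1,k_3): lcm = a². S = 2ab - 2a + 2b + 1.
  leading term ab: subtract (-2b)·k_3 from 2ab - 2a + 2b + 1 → -2a + 2b² - 2b + 1
  leading term a: subtract (2)·k_3 from -2a + 2b² - 2b + 1 → 2b² + b
  leading term b²: no divisor's leading term divides it; move 2b² to the remainder.
  leading term b: no divisor's leading term divides it; move b to the remainder.
  remainder 2b² + b ≠ 0; add k_4 = 2b² + b to the basis.

S(h_2,k_3): lcm = a². S = 2ab - a + b - 2.
  leading term ab: subtract (-2b)·k_3 from 2ab - a + b - 2 → -a + 2b² + 2b - 2
  leading term a: subtract (1)·k_3 from -a + 2b² + 2b - 2 → 2b² + b
  leading term b²: subtract (1)·k_4 from 2b² + b → 0
  remainder 0.

S(h_1,k_4): leading monomials are coprime, so the S-polynomial reduces to 0 (Buchberger's first criterion).
S(h_2,k_4): leading monomials are coprime, so the S-polynomial reduces to 0 (Buchberger's first criterion).
S(k_3,k_4): leading monomials are coprime, so the S-polynomial reduces to 0 (Buchberger's first criterion).
Every S-polynomial of the final basis reduces to 0, so we have a Gröbner basis.
Inter-reduce: drop elements whose leading term is divisible by another's, tail-reduce, and make monic.
Reduced Gröbner basis: {a - b + 2, b² - 2b}.

Since the reduced bases disagree, the two ideals are not the same.

No, the ideals differ.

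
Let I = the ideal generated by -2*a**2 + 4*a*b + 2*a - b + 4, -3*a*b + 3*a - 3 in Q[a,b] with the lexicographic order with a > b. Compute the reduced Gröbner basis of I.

f_1 = -2*a**2 + 4*a*b + 2*a - b + 4, LT = a**2.
f_2 = -3*a*b + 3*a - 3, LT = a*b.

S(f_1,f_2): lcm = a**2*b. S = a**2 - 2*a*b**2 - a*b - a + 1/2*b**2 - 2*b.
  leading term a**2: subtract (-1/2)·f_1 from a**2 - 2*a*b**2 - a*b - a + 1/2*b**2 - 2*b → -2*a*b**2 + a*b + 1/2*b**2 - 5/2*b + 2
  leading term a*b**2: subtract (2/3*b)·f_2 from -2*a*b**2 + a*b + 1/2*b**2 - 5/2*b + 2 → -a*b + 1/2*b**2 - 1/2*b + 2
  leading term a*b: subtract (1/3)·f_2 from -a*b + 1/2*b**2 - 1/2*b + 2 → -a + 1/2*b**2 - 1/2*b + 3
  leading term a: no divisor's leading term divides it; move -a to the remainder.
  leading term b**2: no divisor's leading term divides it; move 1/2*b**2 to the remainder.
  leading term b: no divisor's leading term divides it; move -1/2*b to the remainder.
  leading term 1: no divisor's leading term divides it; move 3 to the remainder.
  remainder -a + 1/2*b**2 - 1/2*b + 3 ≠ 0; add g_3 = -a + 1/2*b**2 - 1/2*b + 3 to the basis.

S(f_2,g_3): lcm = a*b. S = -a + 1/2*b**3 - 1/2*b**2 + 3*b + 1.
  leading term a: subtract (1)·g_3 from -a + 1/2*b**3 - 1/2*b**2 + 3*b + 1 → 1/2*b**3 - b**2 + 7/2*b - 2
  leading term b**3: no divisor's leading term divides it; move 1/2*b**3 to the remainder.
  leading term b**2: no divisor's leading term divides it; move -b**2 to the remainder.
  leading term b: no divisor's leading term divides it; move 7/2*b to the remainder.
  leading term 1: no divisor's leading term divides it; move -2 to the remainder.
  remainder 1/2*b**3 - b**2 + 7/2*b - 2 ≠ 0; add g_4 = 1/2*b**3 - b**2 + 7/2*b - 2 to the basis.

The other S-polynomials (S(f_1,g_3), S(f_1,g_4), S(f_2,g_4), S(g_3,g_4)) all reduce to 0 modulo the current basis, so we have a Gröbner basis.
Inter-reduce: drop elements whose leading term is divisible by another's, tail-reduce, and make monic.

G = {a - 1/2*b**2 + 1/2*b - 3, b**3 - 2*b**2 + 7*b - 4}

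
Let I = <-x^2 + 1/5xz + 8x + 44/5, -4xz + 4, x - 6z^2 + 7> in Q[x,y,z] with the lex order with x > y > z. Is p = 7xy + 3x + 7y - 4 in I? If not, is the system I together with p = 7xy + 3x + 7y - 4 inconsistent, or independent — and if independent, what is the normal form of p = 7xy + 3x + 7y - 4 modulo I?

First compute the reduced Gröbner basis of I by Buchberger's algorithm.
f_1 = -x^2 + 1/5xz + 8x + 44/5, LT = x^2.
f_2 = -4xz + 4, LT = xz.
f_3 = x - 6z^2 + 7, LT = x.

S(f_1,f_2): lcm = x^2z. S = -1/5xz^2 - 8xz + x - 44/5z.
  reduce S modulo (f_1, f_2, f_3):
  remainder 6z^2 - 9z - 15 ≠ 0; add h_4 = 6z^2 - 9z - 15 to the basis.

S(f_1,f_3): lcm = x^2. S = 6xz^2 - 1/5xz - 15x - 44/5.
  reduce S modulo (f_1, f_2, f_3, h_4):
  remainder -129z - 129 ≠ 0; add h_5 = -129z - 129 to the basis.

The other S-polynomials (S(f_2,f_3), S(f_1,h_4), S(f_2,h_4), S(f_3,h_4), S(f_1,h_5), S(f_2,h_5), S(f_3,h_5), S(h_4,h_5)) all reduce to 0 modulo the current basis, so we have a Gröbner basis.
Inter-reduce: drop elements whose leading term is divisible by another's, tail-reduce, and make monic.
Reduced Gröbner basis: {x + 1, z + 1}.
Label its elements g_1 = x + 1, g_2 = z + 1.

Reduce p = 7xy + 3x + 7y - 4 modulo G:
  leading term xy: subtract (7y)·g_1 from 7xy + 3x + 7y - 4 → 3x - 4
  leading term x: subtract (3)·g_1 from 3x - 4 → -7
  leading term 1: no divisor's leading term divides it; move -7 to the remainder.
  normal form = -7.
The normal form is nonzero, so p ∉ I. Since p minus its normal form lies in I, I + (p) = I + (r) where r = -7; decide whether this ideal is the whole ring.
Here r = -7 is a nonzero constant, hence a unit: 1 ∈ I + (p), the Gröbner basis of I + (p) is {1}, and the enlarged system has no common solution — adjoining p is inconsistent.

Adjoining 7xy + 3x + 7y - 4 makes the ideal the whole ring: the system is inconsistent.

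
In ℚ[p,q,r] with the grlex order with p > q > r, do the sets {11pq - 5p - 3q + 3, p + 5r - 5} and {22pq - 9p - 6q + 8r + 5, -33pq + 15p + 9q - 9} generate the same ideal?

Since reduced Gröbner bases are canonical representatives of ideals under a given ordering, it suffices to compute and compare them.
Buchberger on the first generating set:
f_1 = 11pq - 5p - 3q + 3, LT = pq.
f_2 = p + 5r - 5, LT = p.

S(f_1,f_2): lcm = pq. S = -5qr - 5/11p + 52/11q + 3/11.
  leading term qr: no divisor's leading term divides it; move -5qr to the remainder.
  leading term p: subtract (-5/11)·f_2 from -5/11p + 52/11q + 3/11 → 52/11q + 25/11r - 2
  leading term q: no divisor's leading term divides it; move 52/11q to the remainder.
  leading term r: no divisor's leading term divides it; move 25/11r to the remainder.
  leading term 1: no divisor's leading term divides it; move -2 to the remainder.
  remainder -5qr + 52/11q + 25/11r - 2 ≠ 0; add g_3 = -5qr + 52/11q + 25/11r - 2 to the basis.

S(f_1,g_3): lcm = pqr. S = 52/55pq - 3/11qr - ⅖p + 3/11r.
  leading term pq: subtract (52/605)·f_1 from 52/55pq - 3/11qr - ⅖p + 3/11r → -3/11qr + 18/605p + 156/605q + 3/11r - 156/605
  leading term qr: subtract (3/55)·g_3 from -3/11qr + 18/605p + 156/605q + 3/11r - 156/605 → 18/605p + 18/121r - 18/121
  leading term p: subtract (18/605)·f_2 from 18/605p + 18/121r - 18/121 → 0
  remainder 0.

S(f_2,g_3): leading monomials are coprime, so the S-polynomial reduces to 0 (Buchberger's first criterion).
Every S-polynomial of the final basis reduces to 0, so we have a Gröbner basis.
Inter-reduce: drop elements whose leading term is divisible by another's, tail-reduce, and make monic.
Reduced Gröbner basis: {qr - 52/55q - 5/11r + ⅖, p + 5r - 5}.

Buchberger on the second generating set:
h_1 = 22pq - 9p - 6q + 8r + 5, LT = pq.
h_2 = -33pq + 15p + 9q - 9, LT = pq.

S(h_1,h_2): lcm = pq. S = 1/22p + 4/11r - 1/22.
  leading term p: no divisor's leading term divides it; move 1/22p to the remainder.
  leading term r: no divisor's leading term divides it; move 4/11r to the remainder.
  leading term 1: no divisor's leading term divides it; move -1/22 to the remainder.
  remainder 1/22p + 4/11r - 1/22 ≠ 0; add k_3 = 1/22p + 4/11r - 1/22 to the basis.

S(h_1,k_3): lcm = pq. S = -8qr - 9/22p + 8/11q + 4/11r + 5/22.
  leading term qr: no divisor's leading term divides it; move -8qr to the remainder.
  leading term p: subtract (-9)·k_3 from -9/22p + 8/11q + 4/11r + 5/22 → 8/11q + 40/11r - 2/11
  leading term q: no divisor's leading term divides it; move 8/11q to the remainder.
  leading term r: no divisor's leading term divides it; move 40/11r to the remainder.
  leading term 1: no divisor's leading term divides it; move -2/11 to the remainder.
  remainder -8qr + 8/11q + 40/11r - 2/11 ≠ 0; add k_4 = -8qr + 8/11q + 40/11r - 2/11 to the basis.

S(h_2,k_3): lcm = pq. S = -8qr - 5/11p + 8/11q + 3/11.
  leading term qr: subtract (1)·k_4 from -8qr - 5/11p + 8/11q + 3/11 → -5/11p - 40/11r + 5/11
  leading term p: subtract (-10)·k_3 from -5/11p - 40/11r + 5/11 → 0
  remainder 0.

S(h_1,k_4): lcm = pqr. S = 1/11pq + 1/22pr - 3/11qr + 4/11r² - 1/44p + 5/22r.
  leading term pq: subtract (1/242)·h_1 from 1/11pq + 1/22pr - 3/11qr + 4/11r² - 1/44p + 5/22r → 1/22pr - 3/11qr + 4/11r² + 7/484p + 3/121q + 47/242r - 5/242
  leading term pr: subtract (r)·k_3 from 1/22pr - 3/11qr + 4/11r² + 7/484p + 3/121q + 47/242r - 5/242 → -3/11qr + 7/484p + 3/121q + 29/121r - 5/242
  leading term qr: subtract (3/88)·k_4 from -3/11qr + 7/484p + 3/121q + 29/121r - 5/242 → 7/484p + 14/121r - 7/484
  leading term p: subtract (7/22)·k_3 from 7/484p + 14/121r - 7/484 → 0
  remainder 0.

S(h_2,k_4): lcm = pqr. S = 1/11pq - 3/11qr - 1/44p + 3/11r.
  leading term pq: subtract (1/242)·h_1 from 1/11pq - 3/11qr - 1/44p + 3/11r → -3/11qr + 7/484p + 3/121q + 29/121r - 5/242
  leading term qr: subtract (3/88)·k_4 from -3/11qr + 7/484p + 3/121q + 29/121r - 5/242 → 7/484p + 14/121r - 7/484
  leading term p: subtract (7/22)·k_3 from 7/484p + 14/121r - 7/484 → 0
  remainder 0.

S(k_3,k_4): leading monomials are coprime, so the S-polynomial reduces to 0 (Buchberger's first criterion).
Every S-polynomial of the final basis reduces to 0, so we have a Gröbner basis.
Inter-reduce: drop elements whose leading term is divisible by another's, tail-reduce, and make monic.
Reduced Gröbner basis: {qr - 1/11q - 5/11r + 1/44, p + 8r - 1}.

The bases are distinct; the ideals are different.
The same test decides containment: I ⊆ J iff every generator of I reduces to 0 modulo a Gröbner basis of J.

No, the ideals differ.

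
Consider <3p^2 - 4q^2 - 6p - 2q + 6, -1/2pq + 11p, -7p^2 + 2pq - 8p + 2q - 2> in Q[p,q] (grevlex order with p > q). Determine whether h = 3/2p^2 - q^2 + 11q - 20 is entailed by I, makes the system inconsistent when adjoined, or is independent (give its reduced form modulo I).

Adjoining 3/2p^2 - q^2 + 11q - 20 makes the ideal the whole ring: the system is inconsistent.

First compute the reduced Gröbner basis of I by Buchberger's algorithm.
f_1 = 3p^2 - 4q^2 - 6p - 2q + 6, LT = p^2.
f_2 = -1/2pq + 11p, LT = pq.
f_3 = -7p^2 + 2pq - 8p + 2q - 2, LT = p^2.

S(f_1,f_2): lcm = p^2q. S = -4/3q^3 + 22p^2 - 2pq - 2/3q^2 + 2q.
  leading term q^3: no divisor's leading term divides it; move -4/3q^3 to the remainder.
  leading term p^2: subtract (22/3)·f_1 from 22p^2 - 2pq - 2/3q^2 + 2q → -2pq + 86/3q^2 + 44p + 50/3q - 44
  leading term pq: subtract (4)·f_2 from -2pq + 86/3q^2 + 44p + 50/3q - 44 → 86/3q^2 + 50/3q - 44
  leading term q^2: no divisor's leading term divides it; move 86/3q^2 to the remainder.
  leading term q: no divisor's leading term divides it; move 50/3q to the remainder.
  leading term 1: no divisor's leading term divides it; move -44 to the remainder.
  remainder -4/3q^3 + 86/3q^2 + 50/3q - 44 ≠ 0; add k_4 = -4/3q^3 + 86/3q^2 + 50/3q - 44 to the basis.

S(f_1,f_3): lcm = p^2. S = 2/7pq - 4/3q^2 - 22/7p - 8/21q + 12/7.
  leading term pq: subtract (-4/7)·f_2 from 2/7pq - 4/3q^2 - 22/7p - 8/21q + 12/7 → -4/3q^2 + 22/7p - 8/21q + 12/7
  leading term q^2: no divisor's leading term divides it; move -4/3q^2 to the remainder.
  leading term p: no divisor's leading term divides it; move 22/7p to the remainder.
  leading term q: no divisor's leading term divides it; move -8/21q to the remainder.
  leading term 1: no divisor's leading term divides it; move 12/7 to the remainder.
  remainder -4/3q^2 + 22/7p - 8/21q + 12/7 ≠ 0; add k_5 = -4/3q^2 + 22/7p - 8/21q + 12/7 to the basis.

S(f_2,f_3): lcm = p^2q. S = 2/7pq^2 - 22p^2 - 8/7pq + 2/7q^2 - 2/7q.
  leading term pq^2: subtract (-4/7q)·f_2 from 2/7pq^2 - 22p^2 - 8/7pq + 2/7q^2 - 2/7q → -22p^2 + 36/7pq + 2/7q^2 - 2/7q
  leading term p^2: subtract (-22/3)·f_1 from -22p^2 + 36/7pq + 2/7q^2 - 2/7q → 36/7pq - 610/21q^2 - 44p - 314/21q + 44
  leading term pq: subtract (-72/7)·f_2 from 36/7pq - 610/21q^2 - 44p - 314/21q + 44 → -610/21q^2 + 484/7p - 314/21q + 44
  leading term q^2: subtract (305/14)·k_5 from -610/21q^2 + 484/7p - 314/21q + 44 → 33/49p - 326/49q + 326/49
  leading term p: no divisor's leading term divides it; move 33/49p to the remainder.
  leading term q: no divisor's leading term divides it; move -326/49q to the remainder.
  leading term 1: no divisor's leading term divides it; move 326/49 to the remainder.
  remainder 33/49p - 326/49q + 326/49 ≠ 0; add k_6 = 33/49p - 326/49q + 326/49 to the basis.

S(f_2,k_5): lcm = pq^2. S = 33/14p^2 - 156/7pq + 9/7p.
  leading term p^2: subtract (11/14)·f_1 from 33/14p^2 - 156/7pq + 9/7p → -156/7pq + 22/7q^2 + 6p + 11/7q - 33/7
  leading term pq: subtract (312/7)·f_2 from -156/7pq + 22/7q^2 + 6p + 11/7q - 33/7 → 22/7q^2 - 3390/7p + 11/7q - 33/7
  leading term q^2: subtract (-33/14)·k_5 from 22/7q^2 - 3390/7p + 11/7q - 33/7 → -23367/49p + 33/49q - 33/49
  leading term p: subtract (-7789/11)·k_6 from -23367/49p + 33/49q - 33/49 → -362693/77q + 362693/77
  leading term q: no divisor's leading term divides it; move -362693/77q to the remainder.
  leading term 1: no divisor's leading term divides it; move 362693/77 to the remainder.
  remainder -362693/77q + 362693/77 ≠ 0; add k_7 = -362693/77q + 362693/77 to the basis.

The other S-polynomials (S(f_1,k_4), S(f_2,k_4), S(f_3,k_4), S(f_1,k_5), S(f_3,k_5), S(k_4,k_5), S(f_1,k_6), S(f_2,k_6), S(f_3,k_6), S(k_4,k_6), S(k_5,k_6), S(f_1,k_7), S(f_2,k_7), S(f_3,k_7), S(k_4,k_7), S(k_5,k_7), S(k_6,k_7)) all reduce to 0 modulo the current basis, so we have a Gröbner basis.
Inter-reduce: drop elements whose leading term is divisible by another's, tail-reduce, and make monic.
Reduced Gröbner basis: {p, q - 1}.
Label its elements g_1 = p, g_2 = q - 1.

Reduce h = 3/2p^2 - q^2 + 11q - 20 modulo G:
  leading term p^2: subtract (3/2p)·g_1 from 3/2p^2 - q^2 + 11q - 20 → -q^2 + 11q - 20
  leading term q^2: subtract (-q)·g_2 from -q^2 + 11q - 20 → 10q - 20
  leading term q: subtract (10)·g_2 from 10q - 20 → -10
  leading term 1: no divisor's leading term divides it; move -10 to the remainder.
  normal form = -10.
The normal form is nonzero, so h ∉ I. Since h minus its normal form lies in I, I + (h) = I + (r) where r = -10; decide whether this ideal is the whole ring.
Here r = -10 is a nonzero constant, hence a unit: 1 ∈ I + (h), the Gröbner basis of I + (h) is {1}, and the enlarged system has no common solution — adjoining h is inconsistent.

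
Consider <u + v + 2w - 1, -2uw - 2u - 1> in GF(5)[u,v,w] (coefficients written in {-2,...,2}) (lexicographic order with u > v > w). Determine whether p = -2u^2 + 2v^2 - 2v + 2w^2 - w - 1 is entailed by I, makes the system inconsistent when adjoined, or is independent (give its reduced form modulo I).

-2u^2 + 2v^2 - 2v + 2w^2 - w - 1 lies in I (it reduces to 0).

First compute the reduced Gröbner basis of I by Buchberger's algorithm.
f_1 = u + v + 2w - 1, LT = u.
f_2 = -2uw - 2u - 1, LT = uw.

S(f_1,f_2): lcm = uw. S = -u + vw + 2w^2 - w + 2.
  reduce S modulo (f_1, f_2):
  remainder vw + v + 2w^2 + w + 1 ≠ 0; add h_3 = vw + v + 2w^2 + w + 1 to the basis.

The other S-polynomials (S(f_1,h_3), S(f_2,h_3)) all reduce to 0 modulo the current basis, so we have a Gröbner basis.
Inter-reduce: drop elements whose leading term is divisible by another's, tail-reduce, and make monic.
Reduced Gröbner basis: {u + v + 2w - 1, vw + v + 2w^2 + w + 1}.
Label its elements g_1 = u + v + 2w - 1, g_2 = vw + v + 2w^2 + w + 1.

Reduce p = -2u^2 + 2v^2 - 2v + 2w^2 - w - 1 modulo G:
  leading term u^2: subtract (-2u)·g_1 from -2u^2 + 2v^2 - 2v + 2w^2 - w - 1 → 2uv - uw - 2u + 2v^2 - 2v + 2w^2 - w - 1
  leading term uv: subtract (2v)·g_1 from 2uv - uw - 2u + 2v^2 - 2v + 2w^2 - w - 1 → -uw - 2u + vw + 2w^2 - w - 1
  leading term uw: subtract (-w)·g_1 from -uw - 2u + vw + 2w^2 - w - 1 → -2u + 2vw - w^2 - 2w - 1
  leading term u: subtract (-2)·g_1 from -2u + 2vw - w^2 - 2w - 1 → 2vw + 2v - w^2 + 2w + 2
  leading term vw: subtract (2)·g_2 from 2vw + 2v - w^2 + 2w + 2 → 0
  normal form = 0.
Since the normal form is 0, p ∈ I.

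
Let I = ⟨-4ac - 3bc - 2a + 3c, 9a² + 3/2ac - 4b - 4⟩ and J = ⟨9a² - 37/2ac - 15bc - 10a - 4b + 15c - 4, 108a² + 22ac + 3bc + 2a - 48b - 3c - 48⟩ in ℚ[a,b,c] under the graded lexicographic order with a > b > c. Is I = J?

Yes, the ideals are equal.

Since reduced Gröbner bases are canonical representatives of ideals under a given ordering, it suffices to compute and compare them.
Buchberger on the first generating set:
f_1 = -4ac - 3bc - 2a + 3c, LT = ac.
f_2 = 9a² + 3/2ac - 4b - 4, LT = a².

S(f_1,f_2): lcm = a²c. S = ¾abc - ⅙ac² + ½a² - ¾ac + 4/9bc + 4/9c.
  reduce S modulo (f_1, f_2):
  remainder -9/16b²c + ⅛bc² - ⅜ab + 113/72bc - ⅛c² + ⅜a + 2/9b - 17/144c + 2/9 ≠ 0; add g_3 = -9/16b²c + ⅛bc² - ⅜ab + 113/72bc - ⅛c² + ⅜a + 2/9b - 17/144c + 2/9 to the basis.

The other S-polynomials (S(f_1,g_3), S(f_2,g_3)) all reduce to 0 modulo the current basis, so we have a Gröbner basis.
Inter-reduce: drop elements whose leading term is divisible by another's, tail-reduce, and make monic.
Reduced Gröbner basis: {b²c - 2/9bc² + ⅔ab - 226/81bc + 2/9c² - ⅔a - 32/81b + 17/81c - 32/81, a² - ⅛bc - 1/12a - 4/9b + ⅛c - 4/9, ac + ¾bc + ½a - ¾c}.

Buchberger on the second generating set:
h_1 = 9a² - 37/2ac - 15bc - 10a - 4b + 15c - 4, LT = a².
h_2 = 108a² + 22ac + 3bc + 2a - 48b - 3c - 48, LT = a².

S(h_1,h_2): lcm = a². S = -61/27ac - 61/36bc - 61/54a + 61/36c.
  reduce S modulo (h_1, h_2):
  remainder -61/27ac - 61/36bc - 61/54a + 61/36c ≠ 0; add k_3 = -61/27ac - 61/36bc - 61/54a + 61/36c to the basis.

S(h_1,k_3): lcm = a²c. S = -¾abc - 37/18ac² - 5/3bc² - ½a² - 13/36ac - 4/9bc + 5/3c² - 4/9c.
  reduce S modulo (h_1, h_2, k_3):
  remainder 9/16b²c - ⅛bc² + ⅜ab - 113/72bc + ⅛c² - ⅜a - 2/9b + 17/144c - 2/9 ≠ 0; add k_4 = 9/16b²c - ⅛bc² + ⅜ab - 113/72bc + ⅛c² - ⅜a - 2/9b + 17/144c - 2/9 to the basis.

The other S-polynomials (S(h_2,k_3), S(h_1,k_4), S(h_2,k_4), S(k_3,k_4)) all reduce to 0 modulo the current basis, so we have a Gröbner basis.
Inter-reduce: drop elements whose leading term is divisible by another's, tail-reduce, and make monic.
Reduced Gröbner basis: {b²c - 2/9bc² + ⅔ab - 226/81bc + 2/9c² - ⅔a - 32/81b + 17/81c - 32/81, a² - ⅛bc - 1/12a - 4/9b + ⅛c - 4/9, ac + ¾bc + ½a - ¾c}.

Same reduced basis, so the two generating sets span the same ideal.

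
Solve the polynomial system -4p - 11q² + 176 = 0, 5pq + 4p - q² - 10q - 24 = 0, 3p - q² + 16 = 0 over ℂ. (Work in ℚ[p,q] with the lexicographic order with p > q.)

{(0, -4)}

Compute a lex Gröbner basis by Buchberger's algorithm.
f_1 = -4p - 11q² + 176, LT = p.
f_2 = 5pq + 4p - q² - 10q - 24, LT = pq.
f_3 = 3p - q² + 16, LT = p.

S(f_1,f_2): lcm = pq. S = -⅘p + 11/4q³ + ⅕q² - 42q + 24/5.
  leading term p: subtract (⅕)·f_1 from -⅘p + 11/4q³ + ⅕q² - 42q + 24/5 → 11/4q³ + 12/5q² - 42q - 152/5
  leading term q³: no divisor's leading term divides it; move 11/4q³ to the remainder.
  leading term q²: no divisor's leading term divides it; move 12/5q² to the remainder.
  leading term q: no divisor's leading term divides it; move -42q to the remainder.
  leading term 1: no divisor's leading term divides it; move -152/5 to the remainder.
  remainder 11/4q³ + 12/5q² - 42q - 152/5 ≠ 0; add h_4 = 11/4q³ + 12/5q² - 42q - 152/5 to the basis.

S(f_1,f_3): lcm = p. S = 37/12q² - 148/3.
  leading term q²: no divisor's leading term divides it; move 37/12q² to the remainder.
  leading term 1: no divisor's leading term divides it; move -148/3 to the remainder.
  remainder 37/12q² - 148/3 ≠ 0; add h_5 = 37/12q² - 148/3 to the basis.

S(f_2,f_3): lcm = pq. S = ⅘p + ⅓q³ - ⅕q² - 22/3q - 24/5.
  leading term p: subtract (-⅕)·f_1 from ⅘p + ⅓q³ - ⅕q² - 22/3q - 24/5 → ⅓q³ - 12/5q² - 22/3q + 152/5
  leading term q³: subtract (4/33)·h_4 from ⅓q³ - 12/5q² - 22/3q + 152/5 → -148/55q² - 74/33q + 5624/165
  leading term q²: subtract (-48/55)·h_5 from -148/55q² - 74/33q + 5624/165 → -74/33q - 296/33
  leading term q: no divisor's leading term divides it; move -74/33q to the remainder.
  leading term 1: no divisor's leading term divides it; move -296/33 to the remainder.
  remainder -74/33q - 296/33 ≠ 0; add h_6 = -74/33q - 296/33 to the basis.

The other S-polynomials (S(f_1,h_4), S(f_2,h_4), S(f_3,h_4), S(f_1,h_5), S(f_2,h_5), S(f_3,h_5), S(h_4,h_5), S(f_1,h_6), S(f_2,h_6), S(f_3,h_6), S(h_4,h_6), S(h_5,h_6)) all reduce to 0 modulo the current basis, so we have a Gröbner basis.
Inter-reduce: drop elements whose leading term is divisible by another's, tail-reduce, and make monic.
Reduced Gröbner basis: {p, q + 4}.

The lex basis is triangular: the last element involves only q. Solving q + 4 = 0 gives q ∈ {-4}; substituting each value into the earlier elements determines the remaining variables.
  q = -4: the earlier basis element becomes p = 0, giving p = 0 — point (0, -4).
Check: every point annihilates each of the original generators.
A lex Gröbner basis triangularizes the system, enabling back-substitution.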